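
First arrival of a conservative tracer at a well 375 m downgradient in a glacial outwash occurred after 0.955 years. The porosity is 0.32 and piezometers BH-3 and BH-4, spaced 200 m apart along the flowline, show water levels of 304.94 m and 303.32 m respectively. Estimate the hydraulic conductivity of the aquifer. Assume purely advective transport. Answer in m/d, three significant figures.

42.5 m/d

Hydraulic gradient i = (304.94 − 303.32) / 200 = 1.62 / 200 = 0.008100
t = 0.955 years = 348.6 d
v = L / t = 375 / 348.6 = 1.076 m/d
K = v · n / i = 1.076 × 0.32 / 0.008100 = 42.5 m/d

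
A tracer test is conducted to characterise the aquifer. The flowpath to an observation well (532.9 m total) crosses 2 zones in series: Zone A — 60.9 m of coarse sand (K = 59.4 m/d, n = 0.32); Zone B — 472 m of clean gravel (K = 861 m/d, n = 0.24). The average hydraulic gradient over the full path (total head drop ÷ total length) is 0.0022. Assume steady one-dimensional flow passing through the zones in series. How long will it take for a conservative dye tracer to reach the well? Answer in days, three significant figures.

Continuity: the same q passes through each zone, so ΔH = q·Σ(L_j/K_j) — the zones act as resistances in series.
Σ(L/K) = 60.9/59.4 + 472/861 = 1.025 + 0.5482 = 1.573 d
K_eq = L_total / Σ(L/K) = 532.9 / 1.573 = 338.7 m/d
q = K_eq · i = 338.7 × 0.0022 = 0.7451 m/d (same in every zone)
Zone A: v = q/n = 0.7451/0.32 = 2.328 m/d → t_A = 60.9/2.328 = 26.15 d
Zone B: v = q/n = 0.7451/0.24 = 3.105 m/d → t_B = 472/3.105 = 152.0 d
Total t = 26.15 + 152.0 = 178.2 d

178 days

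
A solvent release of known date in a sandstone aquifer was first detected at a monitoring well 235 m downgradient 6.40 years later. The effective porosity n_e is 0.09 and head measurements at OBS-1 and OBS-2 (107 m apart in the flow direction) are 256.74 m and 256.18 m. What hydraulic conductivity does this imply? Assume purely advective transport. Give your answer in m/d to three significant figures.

Hydraulic gradient i = (256.74 − 256.18) / 107 = 0.56 / 107 = 0.005234
t = 6.40 years = 2336 d
v = L / t = 235 / 2336 = 0.1006 m/d
K = v · n / i = 0.1006 × 0.09 / 0.005234 = 1.73 m/d

1.73 m/d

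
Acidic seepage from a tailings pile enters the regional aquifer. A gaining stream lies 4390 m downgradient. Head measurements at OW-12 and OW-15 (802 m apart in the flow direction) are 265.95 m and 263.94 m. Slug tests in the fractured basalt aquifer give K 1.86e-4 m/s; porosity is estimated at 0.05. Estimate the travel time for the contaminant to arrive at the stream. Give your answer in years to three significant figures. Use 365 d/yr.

14.9 years

Hydraulic gradient i = (265.95 − 263.94) / 802 = 2.01 / 802 = 0.002506
K = 1.86e-4 m/s × 86400 s/d = 16.07 m/d
Specific discharge q = 16.07 × 0.002506 = 0.04028 m/d
v = Ki/n = 16.07·0.002506/0.05 = 0.8055 m/d
t = L / v = 4390 / 0.8055 = 5450 d
   = 5450 / 365 = 14.9 yr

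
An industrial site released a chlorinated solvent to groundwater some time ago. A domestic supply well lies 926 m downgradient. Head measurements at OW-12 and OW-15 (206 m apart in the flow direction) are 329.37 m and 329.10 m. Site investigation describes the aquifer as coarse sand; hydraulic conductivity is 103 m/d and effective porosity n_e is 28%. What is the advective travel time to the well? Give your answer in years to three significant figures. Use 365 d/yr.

5.26 years

Hydraulic gradient i = (329.37 − 329.10) / 206 = 0.27 / 206 = 0.001311
Specific discharge q = 103 × 0.001311 = 0.1350 m/d
v = Ki/n = 103·0.001311/0.28 = 0.4821 m/d
t = L / v = 926 / 0.4821 = 1921 d
   = 1921 / 365 = 5.26 yr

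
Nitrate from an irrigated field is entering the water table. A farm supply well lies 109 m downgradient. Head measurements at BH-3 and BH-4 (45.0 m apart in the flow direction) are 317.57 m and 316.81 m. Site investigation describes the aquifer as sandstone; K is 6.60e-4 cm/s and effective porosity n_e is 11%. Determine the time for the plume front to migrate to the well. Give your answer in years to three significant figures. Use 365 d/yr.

Hydraulic gradient i = (317.57 − 316.81) / 45.0 = 0.76 / 45.0 = 0.01689
K = 6.60e-4 cm/s × 864 = 0.5702 m/d
q = Ki = 0.5702 × 0.01689 = 0.009631 m/d
v = Ki/n = 0.5702·0.01689/0.11 = 0.08755 m/d
t = L / v = 109 / 0.08755 = 1245 d
   = 1245 / 365 = 3.41 yr

3.41 years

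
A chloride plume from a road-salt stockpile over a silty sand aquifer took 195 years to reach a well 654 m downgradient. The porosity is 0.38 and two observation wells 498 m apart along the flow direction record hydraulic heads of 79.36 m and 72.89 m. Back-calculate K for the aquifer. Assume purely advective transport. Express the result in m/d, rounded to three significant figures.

0.269 m/d

Hydraulic gradient i = (79.36 − 72.89) / 498 = 6.47 / 498 = 0.01299
t = 195 years = 71180 d
v = L / t = 654 / 71180 = 0.009189 m/d
K = v · n / i = 0.009189 × 0.38 / 0.01299 = 0.269 m/d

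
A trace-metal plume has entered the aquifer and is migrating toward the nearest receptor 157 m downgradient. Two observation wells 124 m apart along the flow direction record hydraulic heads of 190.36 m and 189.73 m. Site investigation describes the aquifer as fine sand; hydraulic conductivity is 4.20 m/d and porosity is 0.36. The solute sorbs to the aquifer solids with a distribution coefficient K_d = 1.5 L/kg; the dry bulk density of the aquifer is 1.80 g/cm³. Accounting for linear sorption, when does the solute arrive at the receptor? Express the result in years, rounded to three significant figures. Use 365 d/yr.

Hydraulic gradient i = (190.36 − 189.73) / 124 = 0.63 / 124 = 0.005081
q = Ki = 4.20 × 0.005081 = 0.02134 m/d
v = Ki/n = 4.20·0.005081/0.36 = 0.05927 m/d
Retardation R = 1 + ρ_b·K_d/n = 1 + 1.80×1.5/0.36 = 8.500
Contaminant velocity v_c = v/R = 0.05927/8.500 = 0.006973 m/d
t = L/v_c = 157/0.006973 = 22510 d
   = 22510/365 = 61.7 yr

61.7 years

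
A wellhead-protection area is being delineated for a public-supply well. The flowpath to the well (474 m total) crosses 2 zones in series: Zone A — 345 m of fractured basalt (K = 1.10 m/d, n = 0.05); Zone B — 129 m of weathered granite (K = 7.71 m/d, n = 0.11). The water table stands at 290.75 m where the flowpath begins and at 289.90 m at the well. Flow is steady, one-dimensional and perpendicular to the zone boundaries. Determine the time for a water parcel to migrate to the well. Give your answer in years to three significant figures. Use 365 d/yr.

Total head drop ΔH = 290.75 − 289.90 = 0.85 m
Steady 1-D flow in series ⇒ the Darcy flux q is identical in every zone and the zone head losses add (resistances L/K in series).
Σ(L/K) = 345/1.10 + 129/7.71 = 313.6 + 16.73 = 330.4 d
q = ΔH / Σ(L/K) = 0.85 / 330.4 = 0.002573 m/d (same in every zone)
Zone A: v = q/n = 0.002573/0.05 = 0.05146 m/d → t_A = 345/0.05146 = 6705 d
Zone B: v = q/n = 0.002573/0.11 = 0.02339 m/d → t_B = 129/0.02339 = 5515 d
Total t = 6705 + 5515 = 12220 d
   = 12220 / 365 = 33.5 yr

33.5 years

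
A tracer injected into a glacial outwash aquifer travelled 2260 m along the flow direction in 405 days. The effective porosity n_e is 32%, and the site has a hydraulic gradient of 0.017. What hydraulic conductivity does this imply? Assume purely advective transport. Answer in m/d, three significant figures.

105 m/d

v = L / t = 2260 / 405 = 5.580 m/d
K = v · n / i = 5.580 × 0.32 / 0.017 = 105 m/d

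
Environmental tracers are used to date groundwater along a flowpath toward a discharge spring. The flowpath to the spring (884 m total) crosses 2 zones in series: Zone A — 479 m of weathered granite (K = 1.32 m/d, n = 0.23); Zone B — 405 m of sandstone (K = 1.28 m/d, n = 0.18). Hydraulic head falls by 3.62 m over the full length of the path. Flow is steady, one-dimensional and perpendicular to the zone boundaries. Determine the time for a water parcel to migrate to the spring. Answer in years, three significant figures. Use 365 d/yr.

94.1 years

Steady 1-D flow in series ⇒ the Darcy flux q is identical in every zone and the zone head losses add (resistances L/K in series).
Σ(L/K) = 479/1.32 + 405/1.28 = 362.9 + 316.4 = 679.3 d
q = ΔH / Σ(L/K) = 3.62 / 679.3 = 0.005329 m/d (same in every zone)
Zone A: v = q/n = 0.005329/0.23 = 0.02317 m/d → t_A = 479/0.02317 = 20670 d
Zone B: v = q/n = 0.005329/0.18 = 0.02961 m/d → t_B = 405/0.02961 = 13680 d
Total t = 20670 + 13680 = 34350 d
   = 34350 / 365 = 94.1 yr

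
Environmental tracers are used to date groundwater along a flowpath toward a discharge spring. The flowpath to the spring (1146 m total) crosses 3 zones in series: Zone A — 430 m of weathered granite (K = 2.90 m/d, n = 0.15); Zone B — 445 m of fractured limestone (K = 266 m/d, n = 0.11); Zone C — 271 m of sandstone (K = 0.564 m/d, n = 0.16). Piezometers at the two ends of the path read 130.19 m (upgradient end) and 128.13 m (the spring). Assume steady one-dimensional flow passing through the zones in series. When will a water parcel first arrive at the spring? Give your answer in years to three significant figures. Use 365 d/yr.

Total head drop ΔH = 130.19 − 128.13 = 2.06 m
Continuity: the same q passes through each zone, so ΔH = q·Σ(L_j/K_j) — the zones act as resistances in series.
Σ(L/K) = 430/2.90 + 445/266 + 271/0.564 = 148.3 + 1.673 + 480.5 = 630.4 d
q = ΔH / Σ(L/K) = 2.06 / 630.4 = 0.003268 m/d (same in every zone)
Zone A: v = q/n = 0.003268/0.15 = 0.02178 m/d → t_A = 430/0.02178 = 19740 d
Zone B: v = q/n = 0.003268/0.11 = 0.02970 m/d → t_B = 445/0.02970 = 14980 d
Zone C: v = q/n = 0.003268/0.16 = 0.02042 m/d → t_C = 271/0.02042 = 13270 d
Total t = 19740 + 14980 + 13270 = 47990 d
   = 47990 / 365 = 131 yr

131 years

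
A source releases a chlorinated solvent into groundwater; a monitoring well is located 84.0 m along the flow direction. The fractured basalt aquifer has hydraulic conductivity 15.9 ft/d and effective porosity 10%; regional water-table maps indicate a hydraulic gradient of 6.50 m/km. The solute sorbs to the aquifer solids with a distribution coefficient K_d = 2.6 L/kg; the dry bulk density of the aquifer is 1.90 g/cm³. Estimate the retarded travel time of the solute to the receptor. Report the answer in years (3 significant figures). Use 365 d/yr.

K = 15.9 ft/d × 0.3048 = 4.846 m/d
q = Ki = 4.846 × 0.0065 = 0.03150 m/d
v_s = q/n_e = 0.03150/0.10 = 0.3150 m/d
Retardation R = 1 + ρ_b·K_d/n = 1 + 1.90×2.6/0.10 = 50.40
Contaminant velocity v_c = v/R = 0.3150/50.40 = 0.006250 m/d
t = L/v_c = 84.0/0.006250 = 13440 d
   = 13440/365 = 36.8 yr

36.8 years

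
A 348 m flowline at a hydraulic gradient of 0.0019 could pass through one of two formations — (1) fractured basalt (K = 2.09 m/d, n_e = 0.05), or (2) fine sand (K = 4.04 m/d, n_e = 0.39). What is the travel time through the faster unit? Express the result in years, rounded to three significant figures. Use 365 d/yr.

12.0 years

Unit 1 (fractured basalt): v = 2.09×0.0019/0.05 = 0.07942 m/d, t = 348/0.07942 = 4382 d
Unit 2 (fine sand): v = 4.04×0.0019/0.39 = 0.01968 m/d, t = 348/0.01968 = 17680 d
Faster: 4382 d / 365 = 12.0 yr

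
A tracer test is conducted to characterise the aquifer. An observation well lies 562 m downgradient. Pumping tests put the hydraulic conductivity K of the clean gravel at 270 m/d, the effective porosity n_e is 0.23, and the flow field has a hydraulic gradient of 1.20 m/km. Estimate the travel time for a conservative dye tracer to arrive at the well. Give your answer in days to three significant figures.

q = Ki = 270 × 0.0012 = 0.3240 m/d
v = Ki/n = 270·0.0012/0.23 = 1.409 m/d
t = L / v = 562 / 1.409 = 399.0 d

399 days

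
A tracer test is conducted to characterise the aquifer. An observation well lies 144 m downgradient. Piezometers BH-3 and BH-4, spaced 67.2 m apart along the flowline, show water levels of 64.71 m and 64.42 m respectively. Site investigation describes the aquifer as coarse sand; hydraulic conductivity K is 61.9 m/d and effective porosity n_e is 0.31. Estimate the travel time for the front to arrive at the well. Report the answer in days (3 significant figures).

167 days

Hydraulic gradient i = (64.71 − 64.42) / 67.2 = 0.29 / 67.2 = 0.004315
Darcy flux q = K·i = 61.9 × 0.004315 = 0.2671 m/d
Seepage velocity v = q / n = 0.2671 / 0.31 = 0.8617 m/d
t = L / v = 144 / 0.8617 = 167.1 d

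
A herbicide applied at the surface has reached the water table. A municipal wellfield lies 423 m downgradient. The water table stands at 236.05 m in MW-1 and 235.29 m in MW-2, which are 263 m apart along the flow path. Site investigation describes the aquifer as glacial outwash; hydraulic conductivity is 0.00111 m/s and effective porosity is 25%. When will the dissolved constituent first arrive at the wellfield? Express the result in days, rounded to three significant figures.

Hydraulic gradient i = (236.05 − 235.29) / 263 = 0.76 / 263 = 0.002890
K = 0.00111 m/s × 86400 s/d = 95.90 m/d
Darcy flux q = K·i = 95.90 × 0.002890 = 0.2771 m/d
Seepage velocity v = q / n = 0.2771 / 0.25 = 1.109 m/d
t = L / v = 423 / 1.109 = 381.6 d

382 days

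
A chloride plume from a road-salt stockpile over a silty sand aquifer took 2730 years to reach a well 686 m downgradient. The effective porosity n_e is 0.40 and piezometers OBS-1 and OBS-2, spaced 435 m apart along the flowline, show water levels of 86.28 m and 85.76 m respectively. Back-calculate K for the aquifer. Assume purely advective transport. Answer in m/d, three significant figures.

0.230 m/d

Hydraulic gradient i = (86.28 − 85.76) / 435 = 0.52 / 435 = 0.001195
t = 2730 years = 996500 d
v = L / t = 686 / 996500 = 6.884e-4 m/d
K = v · n / i = 6.884e-4 × 0.40 / 0.001195 = 0.230 m/d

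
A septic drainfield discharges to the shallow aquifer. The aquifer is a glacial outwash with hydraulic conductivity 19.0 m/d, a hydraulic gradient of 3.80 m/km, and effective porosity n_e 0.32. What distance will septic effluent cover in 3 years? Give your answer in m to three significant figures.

247 m

q = Ki = 19.0 × 0.0038 = 0.07220 m/d
v = Ki/n = 19.0·0.0038/0.32 = 0.2256 m/d
T = 3 yr × 365 = 1095 d
L = v × T = 0.2256 × 1095 = 247.1 m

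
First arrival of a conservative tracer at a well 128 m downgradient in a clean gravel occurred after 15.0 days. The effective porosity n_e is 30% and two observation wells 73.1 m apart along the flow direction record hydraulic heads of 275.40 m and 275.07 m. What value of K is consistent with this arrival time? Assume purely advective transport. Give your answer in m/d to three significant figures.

Hydraulic gradient i = (275.40 − 275.07) / 73.1 = 0.33 / 73.1 = 0.004514
v = L / t = 128 / 15.0 = 8.533 m/d
K = v · n / i = 8.533 × 0.30 / 0.004514 = 567 m/d

567 m/d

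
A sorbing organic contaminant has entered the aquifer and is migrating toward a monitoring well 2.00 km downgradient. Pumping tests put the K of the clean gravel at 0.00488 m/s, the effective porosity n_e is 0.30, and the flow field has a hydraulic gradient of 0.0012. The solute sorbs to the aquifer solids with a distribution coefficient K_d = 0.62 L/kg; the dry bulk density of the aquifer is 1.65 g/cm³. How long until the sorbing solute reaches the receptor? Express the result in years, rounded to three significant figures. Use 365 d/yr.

K = 0.00488 m/s × 86400 s/d = 421.6 m/d
q = Ki = 421.6 × 0.0012 = 0.5060 m/d
Seepage velocity v = q / n = 0.5060 / 0.30 = 1.687 m/d
Retardation R = 1 + ρ_b·K_d/n = 1 + 1.65×0.62/0.30 = 4.410
Contaminant velocity v_c = v/R = 1.687/4.410 = 0.3824 m/d
L = 2.00 km = 2000 m
t = L/v_c = 2000/0.3824 = 5230 d
   = 5230/365 = 14.3 yr

14.3 years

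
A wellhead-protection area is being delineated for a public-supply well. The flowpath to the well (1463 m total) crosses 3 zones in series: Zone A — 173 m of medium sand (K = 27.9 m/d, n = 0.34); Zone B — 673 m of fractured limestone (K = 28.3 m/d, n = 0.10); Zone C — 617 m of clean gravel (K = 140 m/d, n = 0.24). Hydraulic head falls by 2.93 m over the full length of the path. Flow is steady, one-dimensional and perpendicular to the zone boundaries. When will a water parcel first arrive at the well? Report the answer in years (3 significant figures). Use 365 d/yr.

Continuity: the same q passes through each zone, so ΔH = q·Σ(L_j/K_j) — the zones act as resistances in series.
Σ(L/K) = 173/27.9 + 673/28.3 + 617/140 = 6.201 + 23.78 + 4.407 = 34.39 d
q = ΔH / Σ(L/K) = 2.93 / 34.39 = 0.08520 m/d (same in every zone)
Zone A: v = q/n = 0.08520/0.34 = 0.2506 m/d → t_A = 173/0.2506 = 690.4 d
Zone B: v = q/n = 0.08520/0.10 = 0.8520 m/d → t_B = 673/0.8520 = 789.9 d
Zone C: v = q/n = 0.08520/0.24 = 0.3550 m/d → t_C = 617/0.3550 = 1738 d
Total t = 690.4 + 789.9 + 1738 = 3218 d
   = 3218 / 365 = 8.82 yr

8.82 years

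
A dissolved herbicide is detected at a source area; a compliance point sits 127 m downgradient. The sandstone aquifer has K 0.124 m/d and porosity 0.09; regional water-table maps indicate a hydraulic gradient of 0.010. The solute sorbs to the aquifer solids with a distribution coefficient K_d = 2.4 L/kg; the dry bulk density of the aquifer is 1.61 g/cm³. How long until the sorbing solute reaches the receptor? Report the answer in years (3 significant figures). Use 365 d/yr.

Darcy flux q = K·i = 0.124 × 0.010 = 0.001240 m/d
Average linear velocity = 0.001240 / 0.09 = 0.01378 m/d
Retardation R = 1 + ρ_b·K_d/n = 1 + 1.61×2.4/0.09 = 43.93
Contaminant velocity v_c = v/R = 0.01378/43.93 = 3.136e-4 m/d
t = L/v_c = 127/3.136e-4 = 405000 d
   = 405000/365 = 1110 yr

1110 years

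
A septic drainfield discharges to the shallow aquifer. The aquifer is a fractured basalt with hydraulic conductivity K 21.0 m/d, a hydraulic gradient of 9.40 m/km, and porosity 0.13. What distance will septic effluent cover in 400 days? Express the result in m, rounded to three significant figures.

q = Ki = 21.0 × 0.0094 = 0.1974 m/d
Seepage velocity v = q / n = 0.1974 / 0.13 = 1.518 m/d
L = v × T = 1.518 × 400 = 607.4 m

607 m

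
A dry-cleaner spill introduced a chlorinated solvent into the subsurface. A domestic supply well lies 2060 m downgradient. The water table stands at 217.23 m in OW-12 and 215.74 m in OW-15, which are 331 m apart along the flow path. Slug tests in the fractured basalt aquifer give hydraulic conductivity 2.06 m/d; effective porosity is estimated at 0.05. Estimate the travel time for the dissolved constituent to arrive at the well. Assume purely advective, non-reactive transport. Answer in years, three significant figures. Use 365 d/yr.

Hydraulic gradient i = (217.23 − 215.74) / 331 = 1.49 / 331 = 0.004502
Darcy flux q = K·i = 2.06 × 0.004502 = 0.009273 m/d
Average linear velocity = 0.009273 / 0.05 = 0.1855 m/d
t = L / v = 2060 / 0.1855 = 11110 d
   = 11110 / 365 = 30.4 yr

30.4 years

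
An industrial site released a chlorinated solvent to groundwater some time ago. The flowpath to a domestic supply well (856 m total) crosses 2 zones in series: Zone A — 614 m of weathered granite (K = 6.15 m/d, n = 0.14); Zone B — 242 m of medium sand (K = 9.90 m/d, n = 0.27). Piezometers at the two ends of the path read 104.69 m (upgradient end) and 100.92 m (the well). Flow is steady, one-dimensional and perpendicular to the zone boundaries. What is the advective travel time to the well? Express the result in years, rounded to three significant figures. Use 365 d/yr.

13.7 years

Total head drop ΔH = 104.69 − 100.92 = 3.77 m
Steady 1-D flow in series ⇒ the Darcy flux q is identical in every zone and the zone head losses add (resistances L/K in series).
Σ(L/K) = 614/6.15 + 242/9.90 = 99.84 + 24.44 = 124.3 d
q = ΔH / Σ(L/K) = 3.77 / 124.3 = 0.03033 m/d (same in every zone)
Zone A: v = q/n = 0.03033/0.14 = 0.2167 m/d → t_A = 614/0.2167 = 2834 d
Zone B: v = q/n = 0.03033/0.27 = 0.1123 m/d → t_B = 242/0.1123 = 2154 d
Total t = 2834 + 2154 = 4988 d
   = 4988 / 365 = 13.7 yr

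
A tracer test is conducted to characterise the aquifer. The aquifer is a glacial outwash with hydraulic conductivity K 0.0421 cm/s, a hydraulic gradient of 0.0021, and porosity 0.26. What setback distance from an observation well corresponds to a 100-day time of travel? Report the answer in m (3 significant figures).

29.4 m

K = 0.0421 cm/s × 864 = 36.37 m/d
Darcy flux q = K·i = 36.37 × 0.0021 = 0.07639 m/d
v_s = q/n_e = 0.07639/0.26 = 0.2938 m/d
L = v × T = 0.2938 × 100 = 29.38 m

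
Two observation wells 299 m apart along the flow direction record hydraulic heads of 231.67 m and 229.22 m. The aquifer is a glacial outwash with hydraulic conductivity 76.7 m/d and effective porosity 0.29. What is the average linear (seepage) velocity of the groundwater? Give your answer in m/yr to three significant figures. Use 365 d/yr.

791 m/yr

Hydraulic gradient i = (231.67 − 229.22) / 299 = 2.45 / 299 = 0.008194
Darcy flux q = K·i = 76.7 × 0.008194 = 0.6285 m/d
Seepage velocity v = q / n = 0.6285 / 0.29 = 2.167 m/d
   = 2.167 × 365 = 791 m/yr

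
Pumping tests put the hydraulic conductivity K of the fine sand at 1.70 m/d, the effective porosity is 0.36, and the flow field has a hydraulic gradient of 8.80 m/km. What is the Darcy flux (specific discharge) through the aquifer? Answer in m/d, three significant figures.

0.0150 m/d

Darcy flux q = K·i = 1.70 × 0.0088 = 0.01496 m/d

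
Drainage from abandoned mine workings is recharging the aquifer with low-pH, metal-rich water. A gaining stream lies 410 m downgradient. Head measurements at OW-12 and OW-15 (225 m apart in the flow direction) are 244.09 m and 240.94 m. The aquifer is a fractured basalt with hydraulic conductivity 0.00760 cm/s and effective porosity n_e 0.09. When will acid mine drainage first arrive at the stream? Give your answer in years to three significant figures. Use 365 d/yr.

Hydraulic gradient i = (244.09 − 240.94) / 225 = 3.15 / 225 = 0.01400
K = 0.00760 cm/s × 864 = 6.566 m/d
Darcy flux q = K·i = 6.566 × 0.01400 = 0.09193 m/d
Average linear velocity = 0.09193 / 0.09 = 1.021 m/d
t = L / v = 410 / 1.021 = 401.4 d
   = 401.4 / 365 = 1.10 yr

1.10 years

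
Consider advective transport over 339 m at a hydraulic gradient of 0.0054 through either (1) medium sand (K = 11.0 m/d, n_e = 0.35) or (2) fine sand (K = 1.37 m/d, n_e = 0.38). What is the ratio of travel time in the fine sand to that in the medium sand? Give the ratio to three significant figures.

8.72

Unit 1 (medium sand): v = 11.0×0.0054/0.35 = 0.1697 m/d, t = 339/0.1697 = 1997 d
Unit 2 (fine sand): v = 1.37×0.0054/0.38 = 0.01947 m/d, t = 339/0.01947 = 17410 d
t(fine sand) / t(medium sand) = 17410/1997 = 8.72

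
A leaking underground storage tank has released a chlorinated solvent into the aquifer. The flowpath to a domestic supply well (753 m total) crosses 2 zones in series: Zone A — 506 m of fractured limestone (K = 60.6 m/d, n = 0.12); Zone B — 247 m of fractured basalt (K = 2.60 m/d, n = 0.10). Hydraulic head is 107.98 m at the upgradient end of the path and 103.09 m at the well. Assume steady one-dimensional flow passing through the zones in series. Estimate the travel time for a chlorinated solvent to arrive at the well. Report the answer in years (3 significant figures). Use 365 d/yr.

Total head drop ΔH = 107.98 − 103.09 = 4.89 m
Steady 1-D flow in series ⇒ the Darcy flux q is identical in every zone and the zone head losses add (resistances L/K in series).
Σ(L/K) = 506/60.6 + 247/2.60 = 8.350 + 95.00 = 103.3 d
q = ΔH / Σ(L/K) = 4.89 / 103.3 = 0.04732 m/d (same in every zone)
Zone A: v = q/n = 0.04732/0.12 = 0.3943 m/d → t_A = 506/0.3943 = 1283 d
Zone B: v = q/n = 0.04732/0.10 = 0.4732 m/d → t_B = 247/0.4732 = 522.0 d
Total t = 1283 + 522.0 = 1805 d
   = 1805 / 365 = 4.95 yr

4.95 years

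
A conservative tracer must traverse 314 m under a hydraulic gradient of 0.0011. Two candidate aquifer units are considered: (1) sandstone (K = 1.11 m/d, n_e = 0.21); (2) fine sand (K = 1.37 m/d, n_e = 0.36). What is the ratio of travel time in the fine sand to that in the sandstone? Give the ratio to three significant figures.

Unit 1 (sandstone): v = 1.11×0.0011/0.21 = 0.005814 m/d, t = 314/0.005814 = 54000 d
Unit 2 (fine sand): v = 1.37×0.0011/0.36 = 0.004186 m/d, t = 314/0.004186 = 75010 d
t(fine sand) / t(sandstone) = 75010/54000 = 1.39

1.39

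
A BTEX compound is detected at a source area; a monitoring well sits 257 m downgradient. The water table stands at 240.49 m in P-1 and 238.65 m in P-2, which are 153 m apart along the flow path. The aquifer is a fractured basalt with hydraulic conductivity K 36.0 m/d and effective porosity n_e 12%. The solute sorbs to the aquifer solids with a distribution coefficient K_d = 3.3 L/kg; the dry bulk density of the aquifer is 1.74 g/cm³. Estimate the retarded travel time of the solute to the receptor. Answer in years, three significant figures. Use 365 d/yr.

Hydraulic gradient i = (240.49 − 238.65) / 153 = 1.84 / 153 = 0.01203
Darcy flux q = K·i = 36.0 × 0.01203 = 0.4329 m/d
v = Ki/n = 36.0·0.01203/0.12 = 3.608 m/d
Retardation R = 1 + ρ_b·K_d/n = 1 + 1.74×3.3/0.12 = 48.85
Contaminant velocity v_c = v/R = 3.608/48.85 = 0.07386 m/d
t = L/v_c = 257/0.07386 = 3480 d
   = 3480/365 = 9.53 yr

9.53 years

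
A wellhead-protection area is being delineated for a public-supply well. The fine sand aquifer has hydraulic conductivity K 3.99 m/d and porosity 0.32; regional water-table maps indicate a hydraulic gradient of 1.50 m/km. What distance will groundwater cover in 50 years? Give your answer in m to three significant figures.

341 m

Darcy flux q = K·i = 3.99 × 0.0015 = 0.005985 m/d
Seepage velocity v = q / n = 0.005985 / 0.32 = 0.01870 m/d
T = 50 yr × 365 = 18250 d
L = v × T = 0.01870 × 18250 = 341.3 m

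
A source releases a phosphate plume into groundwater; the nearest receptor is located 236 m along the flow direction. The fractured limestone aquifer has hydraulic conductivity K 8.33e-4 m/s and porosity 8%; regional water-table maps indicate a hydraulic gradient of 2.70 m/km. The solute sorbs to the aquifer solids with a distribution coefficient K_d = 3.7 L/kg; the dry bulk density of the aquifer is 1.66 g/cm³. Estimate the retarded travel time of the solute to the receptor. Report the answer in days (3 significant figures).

K = 8.33e-4 m/s × 86400 s/d = 71.97 m/d
Specific discharge q = 71.97 × 0.0027 = 0.1943 m/d
Average linear velocity = 0.1943 / 0.08 = 2.429 m/d
Retardation R = 1 + ρ_b·K_d/n = 1 + 1.66×3.7/0.08 = 77.78
Contaminant velocity v_c = v/R = 2.429/77.78 = 0.03123 m/d
t = L/v_c = 236/0.03123 = 7556 d

7560 days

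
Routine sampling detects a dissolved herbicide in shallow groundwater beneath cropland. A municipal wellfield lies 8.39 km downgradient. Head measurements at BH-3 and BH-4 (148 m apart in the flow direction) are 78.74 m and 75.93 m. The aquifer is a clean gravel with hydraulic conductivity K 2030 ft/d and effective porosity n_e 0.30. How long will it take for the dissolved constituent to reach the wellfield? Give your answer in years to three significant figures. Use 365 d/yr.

0.587 years

Hydraulic gradient i = (78.74 − 75.93) / 148 = 2.81 / 148 = 0.01899
K = 2030 ft/d × 0.3048 = 618.7 m/d
Darcy flux q = K·i = 618.7 × 0.01899 = 11.75 m/d
Seepage velocity v = q / n = 11.75 / 0.30 = 39.16 m/d
L = 8.39 km = 8390 m
t = L / v = 8390 / 39.16 = 214.3 d
   = 214.3 / 365 = 0.587 yr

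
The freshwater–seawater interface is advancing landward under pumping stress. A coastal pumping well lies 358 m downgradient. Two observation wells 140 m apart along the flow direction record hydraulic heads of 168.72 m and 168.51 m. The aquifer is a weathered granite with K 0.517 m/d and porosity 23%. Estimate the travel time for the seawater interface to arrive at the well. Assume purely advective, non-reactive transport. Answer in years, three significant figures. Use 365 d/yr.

291 years

Hydraulic gradient i = (168.72 − 168.51) / 140 = 0.21 / 140 = 0.001500
q = Ki = 0.517 × 0.001500 = 7.755e-4 m/d
Seepage velocity v = q / n = 7.755e-4 / 0.23 = 0.003372 m/d
t = L / v = 358 / 0.003372 = 106200 d
   = 106200 / 365 = 291 yr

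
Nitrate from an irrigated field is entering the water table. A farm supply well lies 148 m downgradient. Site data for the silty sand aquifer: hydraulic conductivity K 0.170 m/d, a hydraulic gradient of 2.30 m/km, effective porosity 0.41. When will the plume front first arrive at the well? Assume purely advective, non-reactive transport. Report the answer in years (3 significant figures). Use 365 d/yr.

425 years

q = Ki = 0.170 × 0.0023 = 3.910e-4 m/d
Seepage velocity v = q / n = 3.910e-4 / 0.41 = 9.537e-4 m/d
t = L / v = 148 / 9.537e-4 = 155200 d
   = 155200 / 365 = 425 yr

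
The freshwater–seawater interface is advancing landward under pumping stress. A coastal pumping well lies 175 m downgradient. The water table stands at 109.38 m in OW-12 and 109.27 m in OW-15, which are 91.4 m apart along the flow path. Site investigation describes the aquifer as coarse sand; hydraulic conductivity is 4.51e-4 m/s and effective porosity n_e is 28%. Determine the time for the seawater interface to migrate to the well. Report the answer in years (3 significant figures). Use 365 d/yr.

2.86 years

Hydraulic gradient i = (109.38 − 109.27) / 91.4 = 0.11 / 91.4 = 0.001204
K = 4.51e-4 m/s × 86400 s/d = 38.97 m/d
Darcy flux q = K·i = 38.97 × 0.001204 = 0.04690 m/d
Seepage velocity v = q / n = 0.04690 / 0.28 = 0.1675 m/d
t = L / v = 175 / 0.1675 = 1045 d
   = 1045 / 365 = 2.86 yr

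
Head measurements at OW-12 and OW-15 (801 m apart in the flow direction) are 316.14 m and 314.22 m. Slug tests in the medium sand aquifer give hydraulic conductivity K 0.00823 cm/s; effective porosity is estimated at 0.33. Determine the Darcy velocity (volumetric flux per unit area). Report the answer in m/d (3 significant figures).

Hydraulic gradient i = (316.14 − 314.22) / 801 = 1.92 / 801 = 0.002397
K = 0.00823 cm/s × 864 = 7.111 m/d
q = Ki = 7.111 × 0.002397 = 0.01704 m/d

0.0170 m/d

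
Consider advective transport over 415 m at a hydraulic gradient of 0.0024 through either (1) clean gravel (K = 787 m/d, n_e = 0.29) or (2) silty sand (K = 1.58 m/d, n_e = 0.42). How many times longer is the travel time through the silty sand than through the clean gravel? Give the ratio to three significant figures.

721

Unit 1 (clean gravel): v = 787×0.0024/0.29 = 6.513 m/d, t = 415/6.513 = 63.72 d
Unit 2 (silty sand): v = 1.58×0.0024/0.42 = 0.009029 m/d, t = 415/0.009029 = 45970 d
t(silty sand) / t(clean gravel) = 45970/63.72 = 721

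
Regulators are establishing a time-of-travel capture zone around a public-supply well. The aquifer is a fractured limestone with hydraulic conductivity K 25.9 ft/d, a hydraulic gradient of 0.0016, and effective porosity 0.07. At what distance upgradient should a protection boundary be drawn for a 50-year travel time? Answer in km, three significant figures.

3.29 km

K = 25.9 ft/d × 0.3048 = 7.894 m/d
Darcy flux q = K·i = 7.894 × 0.0016 = 0.01263 m/d
Average linear velocity = 0.01263 / 0.07 = 0.1804 m/d
T = 50 yr × 365 = 18250 d
L = v × T = 0.1804 × 18250 = 3293 m
   = 3.29 km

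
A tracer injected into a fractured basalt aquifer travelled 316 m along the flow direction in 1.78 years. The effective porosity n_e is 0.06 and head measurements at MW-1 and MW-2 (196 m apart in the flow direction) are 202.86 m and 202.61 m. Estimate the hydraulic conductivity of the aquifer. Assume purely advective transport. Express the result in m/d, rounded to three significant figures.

Hydraulic gradient i = (202.86 − 202.61) / 196 = 0.25 / 196 = 0.001276
t = 1.78 years = 649.7 d
v = L / t = 316 / 649.7 = 0.4864 m/d
K = v · n / i = 0.4864 × 0.06 / 0.001276 = 22.9 m/d

22.9 m/d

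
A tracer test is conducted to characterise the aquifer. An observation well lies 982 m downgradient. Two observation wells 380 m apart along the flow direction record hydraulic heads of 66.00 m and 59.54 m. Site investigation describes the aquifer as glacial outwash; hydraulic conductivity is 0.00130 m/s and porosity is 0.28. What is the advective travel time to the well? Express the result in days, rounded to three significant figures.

144 days

Hydraulic gradient i = (66.00 − 59.54) / 380 = 6.46 / 380 = 0.01700
K = 0.00130 m/s × 86400 s/d = 112.3 m/d
Specific discharge q = 112.3 × 0.01700 = 1.909 m/d
v = Ki/n = 112.3·0.01700/0.28 = 6.819 m/d
t = L / v = 982 / 6.819 = 144.0 d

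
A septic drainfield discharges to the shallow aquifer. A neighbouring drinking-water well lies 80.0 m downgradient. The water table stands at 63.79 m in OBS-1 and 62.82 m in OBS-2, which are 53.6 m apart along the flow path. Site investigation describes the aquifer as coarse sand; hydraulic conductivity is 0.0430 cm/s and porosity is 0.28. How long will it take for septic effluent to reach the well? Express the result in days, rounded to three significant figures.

33.3 days

Hydraulic gradient i = (63.79 − 62.82) / 53.6 = 0.97 / 53.6 = 0.01810
K = 0.0430 cm/s × 864 = 37.15 m/d
Darcy flux q = K·i = 37.15 × 0.01810 = 0.6723 m/d
v = Ki/n = 37.15·0.01810/0.28 = 2.401 m/d
t = L / v = 80.0 / 2.401 = 33.32 d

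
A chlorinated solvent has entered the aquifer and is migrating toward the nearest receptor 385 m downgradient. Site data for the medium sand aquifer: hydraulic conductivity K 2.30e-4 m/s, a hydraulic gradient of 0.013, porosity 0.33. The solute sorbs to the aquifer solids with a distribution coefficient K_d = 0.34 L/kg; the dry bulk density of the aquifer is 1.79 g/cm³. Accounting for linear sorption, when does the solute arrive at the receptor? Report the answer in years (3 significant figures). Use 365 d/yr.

K = 2.30e-4 m/s × 86400 s/d = 19.87 m/d
Specific discharge q = 19.87 × 0.013 = 0.2583 m/d
v_s = q/n_e = 0.2583/0.33 = 0.7828 m/d
Retardation R = 1 + ρ_b·K_d/n = 1 + 1.79×0.34/0.33 = 2.844
Contaminant velocity v_c = v/R = 0.7828/2.844 = 0.2752 m/d
t = L/v_c = 385/0.2752 = 1399 d
   = 1399/365 = 3.83 yr

3.83 years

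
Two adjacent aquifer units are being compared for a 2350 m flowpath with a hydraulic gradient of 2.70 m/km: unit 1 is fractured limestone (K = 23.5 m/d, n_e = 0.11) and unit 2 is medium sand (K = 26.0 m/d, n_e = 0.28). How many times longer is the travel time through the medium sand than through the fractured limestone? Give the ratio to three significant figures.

2.30

Unit 1 (fractured limestone): v = 23.5×0.0027/0.11 = 0.5768 m/d, t = 2350/0.5768 = 4074 d
Unit 2 (medium sand): v = 26.0×0.0027/0.28 = 0.2507 m/d, t = 2350/0.2507 = 9373 d
t(medium sand) / t(fractured limestone) = 9373/4074 = 2.30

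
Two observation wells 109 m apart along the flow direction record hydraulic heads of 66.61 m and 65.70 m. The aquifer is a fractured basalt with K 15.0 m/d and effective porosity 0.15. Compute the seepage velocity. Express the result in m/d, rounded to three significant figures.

0.835 m/d

Hydraulic gradient i = (66.61 − 65.70) / 109 = 0.91 / 109 = 0.008349
q = Ki = 15.0 × 0.008349 = 0.1252 m/d
v_s = q/n_e = 0.1252/0.15 = 0.8349 m/d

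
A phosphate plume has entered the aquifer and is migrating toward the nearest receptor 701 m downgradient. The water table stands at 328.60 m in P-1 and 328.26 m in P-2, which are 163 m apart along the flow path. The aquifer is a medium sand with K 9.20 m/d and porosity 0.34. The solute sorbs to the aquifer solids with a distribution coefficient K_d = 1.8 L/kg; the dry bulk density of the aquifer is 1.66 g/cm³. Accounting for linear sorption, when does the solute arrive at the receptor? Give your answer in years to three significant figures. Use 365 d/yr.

Hydraulic gradient i = (328.60 − 328.26) / 163 = 0.34 / 163 = 0.002086
Specific discharge q = 9.20 × 0.002086 = 0.01919 m/d
v_s = q/n_e = 0.01919/0.34 = 0.05644 m/d
Retardation R = 1 + ρ_b·K_d/n = 1 + 1.66×1.8/0.34 = 9.788
Contaminant velocity v_c = v/R = 0.05644/9.788 = 0.005766 m/d
t = L/v_c = 701/0.005766 = 121600 d
   = 121600/365 = 333 yr

333 years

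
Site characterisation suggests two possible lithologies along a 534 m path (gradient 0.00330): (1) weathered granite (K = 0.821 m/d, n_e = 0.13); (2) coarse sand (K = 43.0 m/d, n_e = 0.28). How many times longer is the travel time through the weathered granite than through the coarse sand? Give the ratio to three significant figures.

Unit 1 (weathered granite): v = 0.821×0.0033/0.13 = 0.02084 m/d, t = 534/0.02084 = 25620 d
Unit 2 (coarse sand): v = 43.0×0.0033/0.28 = 0.5068 m/d, t = 534/0.5068 = 1054 d
t(weathered granite) / t(coarse sand) = 25620/1054 = 24.3

24.3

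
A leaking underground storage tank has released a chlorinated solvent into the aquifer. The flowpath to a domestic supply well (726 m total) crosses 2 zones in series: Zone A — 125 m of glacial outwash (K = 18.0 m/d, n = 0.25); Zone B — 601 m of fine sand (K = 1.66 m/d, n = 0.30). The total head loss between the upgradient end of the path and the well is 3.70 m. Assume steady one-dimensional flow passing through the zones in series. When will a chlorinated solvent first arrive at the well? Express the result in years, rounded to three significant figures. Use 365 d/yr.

57.8 years

Continuity: the same q passes through each zone, so ΔH = q·Σ(L_j/K_j) — the zones act as resistances in series.
Σ(L/K) = 125/18.0 + 601/1.66 = 6.944 + 362.0 = 369.0 d
q = ΔH / Σ(L/K) = 3.70 / 369.0 = 0.01003 m/d (same in every zone)
Zone A: v = q/n = 0.01003/0.25 = 0.04011 m/d → t_A = 125/0.04011 = 3116 d
Zone B: v = q/n = 0.01003/0.30 = 0.03342 m/d → t_B = 601/0.03342 = 17980 d
Total t = 3116 + 17980 = 21100 d
   = 21100 / 365 = 57.8 yr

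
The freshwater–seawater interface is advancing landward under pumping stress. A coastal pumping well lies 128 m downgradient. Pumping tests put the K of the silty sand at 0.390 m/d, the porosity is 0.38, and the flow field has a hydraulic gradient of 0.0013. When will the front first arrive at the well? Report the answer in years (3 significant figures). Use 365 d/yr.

263 years

Specific discharge q = 0.390 × 0.0013 = 5.070e-4 m/d
Average linear velocity = 5.070e-4 / 0.38 = 0.001334 m/d
t = L / v = 128 / 0.001334 = 95940 d
   = 95940 / 365 = 263 yr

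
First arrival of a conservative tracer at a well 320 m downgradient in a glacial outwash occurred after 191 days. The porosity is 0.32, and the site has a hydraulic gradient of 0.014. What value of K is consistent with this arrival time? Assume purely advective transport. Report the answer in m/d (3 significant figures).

38.3 m/d

v = L / t = 320 / 191 = 1.675 m/d
K = v · n / i = 1.675 × 0.32 / 0.014 = 38.3 m/d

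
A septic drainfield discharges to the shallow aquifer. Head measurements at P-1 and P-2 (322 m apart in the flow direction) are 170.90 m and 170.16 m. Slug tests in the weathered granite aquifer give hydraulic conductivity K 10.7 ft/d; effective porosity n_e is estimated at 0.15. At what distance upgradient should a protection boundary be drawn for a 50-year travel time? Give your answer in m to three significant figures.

912 m

Hydraulic gradient i = (170.90 − 170.16) / 322 = 0.74 / 322 = 0.002298
K = 10.7 ft/d × 0.3048 = 3.261 m/d
Specific discharge q = 3.261 × 0.002298 = 0.007495 m/d
Seepage velocity v = q / n = 0.007495 / 0.15 = 0.04997 m/d
T = 50 yr × 365 = 18250 d
L = v × T = 0.04997 × 18250 = 911.9 m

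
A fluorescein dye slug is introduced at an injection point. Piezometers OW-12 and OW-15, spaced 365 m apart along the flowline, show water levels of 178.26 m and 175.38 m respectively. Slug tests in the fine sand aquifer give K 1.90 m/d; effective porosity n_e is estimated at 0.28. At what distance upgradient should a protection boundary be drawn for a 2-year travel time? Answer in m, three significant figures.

Hydraulic gradient i = (178.26 − 175.38) / 365 = 2.88 / 365 = 0.007890
q = Ki = 1.90 × 0.007890 = 0.01499 m/d
Average linear velocity = 0.01499 / 0.28 = 0.05354 m/d
T = 2 yr × 365 = 730 d
L = v × T = 0.05354 × 730 = 39.09 m

39.1 m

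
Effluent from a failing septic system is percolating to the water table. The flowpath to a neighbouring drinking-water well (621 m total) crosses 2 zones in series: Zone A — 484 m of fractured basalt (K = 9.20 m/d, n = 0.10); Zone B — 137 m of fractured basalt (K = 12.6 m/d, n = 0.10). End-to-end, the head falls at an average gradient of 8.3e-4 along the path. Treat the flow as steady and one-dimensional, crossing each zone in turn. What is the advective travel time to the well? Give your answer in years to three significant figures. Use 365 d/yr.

21.0 years

Steady 1-D flow in series ⇒ the Darcy flux q is identical in every zone and the zone head losses add (resistances L/K in series).
Σ(L/K) = 484/9.20 + 137/12.6 = 52.61 + 10.87 = 63.48 d
K_eq = L_total / Σ(L/K) = 621 / 63.48 = 9.782 m/d
q = K_eq · i = 9.782 × 8.3e-4 = 0.008119 m/d (same in every zone)
Zone A: v = q/n = 0.008119/0.10 = 0.08119 m/d → t_A = 484/0.08119 = 5961 d
Zone B: v = q/n = 0.008119/0.10 = 0.08119 m/d → t_B = 137/0.08119 = 1687 d
Total t = 5961 + 1687 = 7648 d
   = 7648 / 365 = 21.0 yr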